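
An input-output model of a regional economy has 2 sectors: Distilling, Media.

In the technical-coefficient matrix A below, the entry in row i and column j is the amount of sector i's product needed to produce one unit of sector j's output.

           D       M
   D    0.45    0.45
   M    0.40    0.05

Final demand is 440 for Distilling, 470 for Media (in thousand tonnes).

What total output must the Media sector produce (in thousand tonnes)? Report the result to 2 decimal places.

I − A =
  [   0.55    -0.45]
  [  -0.40     0.95]
det(I−A) = (0.55)(0.95) − (-0.45)(-0.40) = 0.3425
adj(I−A) = [[0.95, 0.45], [0.40, 0.55]]
(I − A)⁻¹ = adj(I−A) / det(I−A) ≈
  [   2.7737     1.3139]
  [   1.1679     1.6058]
x = (I − A)⁻¹ d = adj(I−A)·d / det(I−A), with det(I−A) = 0.3425:
  x_D = (0.95·440 + 0.45·470) / 0.3425 = 629.50 / 0.3425 ≈ 1837.96
  x_M = (0.40·440 + 0.55·470) / 0.3425 = 434.50 / 0.3425 ≈ 1268.61

x_M = 1268.61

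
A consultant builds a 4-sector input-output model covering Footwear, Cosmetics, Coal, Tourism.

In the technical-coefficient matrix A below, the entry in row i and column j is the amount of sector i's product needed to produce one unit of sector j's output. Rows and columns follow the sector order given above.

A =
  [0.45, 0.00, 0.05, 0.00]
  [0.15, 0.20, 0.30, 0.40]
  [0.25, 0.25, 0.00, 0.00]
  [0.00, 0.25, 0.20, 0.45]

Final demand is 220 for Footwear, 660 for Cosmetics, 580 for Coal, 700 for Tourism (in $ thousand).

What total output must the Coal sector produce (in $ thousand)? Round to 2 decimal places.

I − A =
  [   0.55     0.00    -0.05     0.00]
  [  -0.15     0.80    -0.30    -0.40]
  [  -0.25    -0.25     1.00     0.00]
  [   0.00    -0.25    -0.20     0.55]
Compute the cofactors C_ij = (−1)^(i+j)·(3×3 minor ij) of I−A; the adjugate is their transpose:
adj(I−A) = Cᵀ =
  [ 0.278750   0.006875   0.017000   0.005000]
  [ 0.143750   0.295625   0.138875   0.215000]
  [ 0.105625   0.075625   0.187000   0.055000]
  [ 0.103750   0.161875   0.131125   0.386875]
det(I−A) = Σ_j (I−A)_1j·C_1j = (0.55)(0.278750) + (0.00)(0.143750) + (-0.05)(0.105625) + (0.00)(0.103750) = 0.14803125
(I − A)⁻¹ = adj(I−A) / det(I−A) ≈
  [   1.8830     0.0464     0.1148     0.0338]
  [   0.9711     1.9970     0.9381     1.4524]
  [   0.7135     0.5109     1.2632     0.3715]
  [   0.7009     1.0935     0.8858     2.6135]
x = (I − A)⁻¹ d = adj(I−A)·d / det(I−A), with det(I−A) = 0.14803125:
  x_1 = (0.278750·220 + 0.006875·660 + 0.017000·580 + 0.005000·700) / 0.14803125 = 79.2225 / 0.14803125 ≈ 535.17
  x_2 = (0.143750·220 + 0.295625·660 + 0.138875·580 + 0.215000·700) / 0.14803125 = 457.785 / 0.14803125 ≈ 3092.49
  x_3 = (0.105625·220 + 0.075625·660 + 0.187000·580 + 0.055000·700) / 0.14803125 = 220.11 / 0.14803125 ≈ 1486.92
  x_4 = (0.103750·220 + 0.161875·660 + 0.131125·580 + 0.386875·700) / 0.14803125 = 476.5275 / 0.14803125 ≈ 3219.10

x_3 = 1486.92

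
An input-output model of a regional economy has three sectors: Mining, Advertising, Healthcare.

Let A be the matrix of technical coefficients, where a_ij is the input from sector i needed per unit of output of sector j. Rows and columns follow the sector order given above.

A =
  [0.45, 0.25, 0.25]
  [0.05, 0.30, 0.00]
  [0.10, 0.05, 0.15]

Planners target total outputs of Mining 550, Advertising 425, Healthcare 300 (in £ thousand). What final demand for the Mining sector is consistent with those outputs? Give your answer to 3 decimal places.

d_M = 121.250

I − A =
  [   0.55    -0.25    -0.25]
  [  -0.05     0.70     0.00]
  [  -0.10    -0.05     0.85]
d = (I − A) x:
  d_M = (+0.55)·550 + (-0.25)·425 + (-0.25)·300 = 121.250
  d_A = (-0.05)·550 + (+0.70)·425 + (+0.00)·300 = 270.000
  d_H = (-0.10)·550 + (-0.05)·425 + (+0.85)·300 = 178.750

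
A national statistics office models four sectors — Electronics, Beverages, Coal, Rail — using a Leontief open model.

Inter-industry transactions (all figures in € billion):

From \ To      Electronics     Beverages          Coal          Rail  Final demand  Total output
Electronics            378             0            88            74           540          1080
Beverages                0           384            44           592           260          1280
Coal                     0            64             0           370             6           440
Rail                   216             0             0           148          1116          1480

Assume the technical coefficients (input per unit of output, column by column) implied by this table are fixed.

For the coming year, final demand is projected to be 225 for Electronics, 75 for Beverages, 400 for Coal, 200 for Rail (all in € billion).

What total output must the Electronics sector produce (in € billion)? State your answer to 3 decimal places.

Technical coefficients a_ij = z_ij / X_j:
  a_EE = 378/1080 = 0.35, a_BE = 0/1080 = 0.00, a_CE = 0/1080 = 0.00, a_RE = 216/1080 = 0.20
  a_EB = 0/1280 = 0.00, a_BB = 384/1280 = 0.30, a_CB = 64/1280 = 0.05, a_RB = 0/1280 = 0.00
  a_EC = 88/440 = 0.20, a_BC = 44/440 = 0.10, a_CC = 0/440 = 0.00, a_RC = 0/440 = 0.00
  a_ER = 74/1480 = 0.05, a_BR = 592/1480 = 0.40, a_CR = 370/1480 = 0.25, a_RR = 148/1480 = 0.10
I − A =
  [   0.65     0.00    -0.20    -0.05]
  [   0.00     0.70    -0.10    -0.40]
  [   0.00    -0.05     1.00    -0.25]
  [  -0.20     0.00     0.00     0.90]
Compute the cofactors C_ij = (−1)^(i+j)·(3×3 minor ij) of I−A; the adjugate is their transpose:
adj(I−A) = Cᵀ =
  [ 0.62550   0.00900   0.12600   0.07375]
  [ 0.08500   0.56500   0.07350   0.27625]
  [ 0.03900   0.02875   0.40250   0.12675]
  [ 0.13900   0.00200   0.02800   0.45175]
det(I−A) = Σ_j (I−A)_1j·C_1j = (0.65)(0.62550) + (0.00)(0.08500) + (-0.20)(0.03900) + (-0.05)(0.13900) = 0.391825
(I − A)⁻¹ = adj(I−A) / det(I−A) ≈
  [   1.5964     0.0230     0.3216     0.1882]
  [   0.2169     1.4420     0.1876     0.7050]
  [   0.0995     0.0734     1.0272     0.3235]
  [   0.3548     0.0051     0.0715     1.1529]
x = (I − A)⁻¹ d = adj(I−A)·d / det(I−A), with det(I−A) = 0.391825:
  x_E = (0.62550·225 + 0.00900·75 + 0.12600·400 + 0.07375·200) / 0.391825 = 206.5625 / 0.391825 ≈ 527.181
  x_B = (0.08500·225 + 0.56500·75 + 0.07350·400 + 0.27625·200) / 0.391825 = 146.15 / 0.391825 ≈ 372.998
  x_C = (0.03900·225 + 0.02875·75 + 0.40250·400 + 0.12675·200) / 0.391825 = 197.28125 / 0.391825 ≈ 503.493
  x_R = (0.13900·225 + 0.00200·75 + 0.02800·400 + 0.45175·200) / 0.391825 = 132.975 / 0.391825 ≈ 339.373

x_E = 527.181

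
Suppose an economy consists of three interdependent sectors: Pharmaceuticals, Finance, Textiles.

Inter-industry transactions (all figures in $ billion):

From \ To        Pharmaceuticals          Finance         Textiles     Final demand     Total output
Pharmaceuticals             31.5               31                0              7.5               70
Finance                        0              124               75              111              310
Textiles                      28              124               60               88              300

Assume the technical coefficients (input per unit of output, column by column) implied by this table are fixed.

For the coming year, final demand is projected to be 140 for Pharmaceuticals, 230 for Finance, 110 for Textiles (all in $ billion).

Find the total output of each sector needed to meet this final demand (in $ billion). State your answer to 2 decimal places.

x_1 = 373.62, x_2 = 654.90, x_3 = 651.76

Technical coefficients a_ij = z_ij / X_j:
  a_11 = 31.5/70 = 0.45, a_21 = 0/70 = 0.00, a_31 = 28/70 = 0.40
  a_12 = 31/310 = 0.10, a_22 = 124/310 = 0.40, a_32 = 124/310 = 0.40
  a_13 = 0/300 = 0.00, a_23 = 75/300 = 0.25, a_33 = 60/300 = 0.20
I − A =
  [   0.55    -0.10     0.00]
  [   0.00     0.60    -0.25]
  [  -0.40    -0.40     0.80]
Cofactors of I−A, C_ij = (−1)^(i+j)·(minor ij) (rows/columns in the sector order above):
  C_11 = (0.60)(0.80) − (-0.25)(-0.40) = 0.3800
  C_12 = −[(0.00)(0.80) − (-0.25)(-0.40)] = 0.1000
  C_13 = (0.00)(-0.40) − (0.60)(-0.40) = 0.2400
  C_21 = −[(-0.10)(0.80) − (0.00)(-0.40)] = 0.0800
  C_22 = (0.55)(0.80) − (0.00)(-0.40) = 0.4400
  C_23 = −[(0.55)(-0.40) − (-0.10)(-0.40)] = 0.2600
  C_31 = (-0.10)(-0.25) − (0.00)(0.60) = 0.0250
  C_32 = −[(0.55)(-0.25) − (0.00)(0.00)] = 0.1375
  C_33 = (0.55)(0.60) − (-0.10)(0.00) = 0.3300
det(I−A) = Σ_j (I−A)_1j·C_1j = (0.55)(0.3800) + (-0.10)(0.1000) + (0.00)(0.2400) = 0.1990
adj(I−A) = Cᵀ =
  [ 0.3800   0.0800   0.0250]
  [ 0.1000   0.4400   0.1375]
  [ 0.2400   0.2600   0.3300]
(I − A)⁻¹ = adj(I−A) / det(I−A) ≈
  [   1.9095     0.4020     0.1256]
  [   0.5025     2.2111     0.6910]
  [   1.2060     1.3065     1.6583]
x = (I − A)⁻¹ d = adj(I−A)·d / det(I−A), with det(I−A) = 0.1990:
  x_1 = (0.3800·140 + 0.0800·230 + 0.0250·110) / 0.1990 = 74.35 / 0.1990 ≈ 373.62
  x_2 = (0.1000·140 + 0.4400·230 + 0.1375·110) / 0.1990 = 130.325 / 0.1990 ≈ 654.90
  x_3 = (0.2400·140 + 0.2600·230 + 0.3300·110) / 0.1990 = 129.70 / 0.1990 ≈ 651.76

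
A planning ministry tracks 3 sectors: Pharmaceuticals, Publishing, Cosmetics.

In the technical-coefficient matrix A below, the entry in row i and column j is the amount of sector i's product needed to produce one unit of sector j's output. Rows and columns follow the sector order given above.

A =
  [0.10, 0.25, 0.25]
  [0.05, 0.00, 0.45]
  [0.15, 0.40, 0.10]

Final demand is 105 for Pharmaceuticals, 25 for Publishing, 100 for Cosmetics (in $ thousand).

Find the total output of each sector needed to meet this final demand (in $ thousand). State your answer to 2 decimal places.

x_1 = 207.79, x_2 = 126.22, x_3 = 201.84

I − A =
  [   0.90    -0.25    -0.25]
  [  -0.05     1.00    -0.45]
  [  -0.15    -0.40     0.90]
Cofactors of I−A, C_ij = (−1)^(i+j)·(minor ij) (rows/columns in the sector order above):
  C_11 = (1.00)(0.90) − (-0.45)(-0.40) = 0.7200
  C_12 = −[(-0.05)(0.90) − (-0.45)(-0.15)] = 0.1125
  C_13 = (-0.05)(-0.40) − (1.00)(-0.15) = 0.1700
  C_21 = −[(-0.25)(0.90) − (-0.25)(-0.40)] = 0.3250
  C_22 = (0.90)(0.90) − (-0.25)(-0.15) = 0.7725
  C_23 = −[(0.90)(-0.40) − (-0.25)(-0.15)] = 0.3975
  C_31 = (-0.25)(-0.45) − (-0.25)(1.00) = 0.3625
  C_32 = −[(0.90)(-0.45) − (-0.25)(-0.05)] = 0.4175
  C_33 = (0.90)(1.00) − (-0.25)(-0.05) = 0.8875
det(I−A) = Σ_j (I−A)_1j·C_1j = (0.90)(0.7200) + (-0.25)(0.1125) + (-0.25)(0.1700) = 0.577375
adj(I−A) = Cᵀ =
  [ 0.7200   0.3250   0.3625]
  [ 0.1125   0.7725   0.4175]
  [ 0.1700   0.3975   0.8875]
(I − A)⁻¹ = adj(I−A) / det(I−A) ≈
  [   1.2470     0.5629     0.6278]
  [   0.1948     1.3380     0.7231]
  [   0.2944     0.6885     1.5371]
x = (I − A)⁻¹ d = adj(I−A)·d / det(I−A), with det(I−A) = 0.577375:
  x_1 = (0.7200·105 + 0.3250·25 + 0.3625·100) / 0.577375 = 119.975 / 0.577375 ≈ 207.79
  x_2 = (0.1125·105 + 0.7725·25 + 0.4175·100) / 0.577375 = 72.875 / 0.577375 ≈ 126.22
  x_3 = (0.1700·105 + 0.3975·25 + 0.8875·100) / 0.577375 = 116.5375 / 0.577375 ≈ 201.84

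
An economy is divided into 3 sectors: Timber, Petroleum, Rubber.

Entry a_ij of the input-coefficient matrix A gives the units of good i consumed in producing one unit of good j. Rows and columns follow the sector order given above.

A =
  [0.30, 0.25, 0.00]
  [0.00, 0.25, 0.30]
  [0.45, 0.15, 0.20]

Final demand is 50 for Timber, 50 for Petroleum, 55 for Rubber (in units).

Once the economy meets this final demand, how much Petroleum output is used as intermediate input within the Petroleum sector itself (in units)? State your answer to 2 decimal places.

I − A =
  [   0.70    -0.25     0.00]
  [   0.00     0.75    -0.30]
  [  -0.45    -0.15     0.80]
Cofactors of I−A, C_ij = (−1)^(i+j)·(minor ij) (rows/columns in the sector order above):
  C_11 = (0.75)(0.80) − (-0.30)(-0.15) = 0.5550
  C_12 = −[(0.00)(0.80) − (-0.30)(-0.45)] = 0.1350
  C_13 = (0.00)(-0.15) − (0.75)(-0.45) = 0.3375
  C_21 = −[(-0.25)(0.80) − (0.00)(-0.15)] = 0.2000
  C_22 = (0.70)(0.80) − (0.00)(-0.45) = 0.5600
  C_23 = −[(0.70)(-0.15) − (-0.25)(-0.45)] = 0.2175
  C_31 = (-0.25)(-0.30) − (0.00)(0.75) = 0.0750
  C_32 = −[(0.70)(-0.30) − (0.00)(0.00)] = 0.2100
  C_33 = (0.70)(0.75) − (-0.25)(0.00) = 0.5250
det(I−A) = Σ_j (I−A)_1j·C_1j = (0.70)(0.5550) + (-0.25)(0.1350) + (0.00)(0.3375) = 0.35475
adj(I−A) = Cᵀ =
  [ 0.5550   0.2000   0.0750]
  [ 0.1350   0.5600   0.2100]
  [ 0.3375   0.2175   0.5250]
(I − A)⁻¹ = adj(I−A) / det(I−A) ≈
  [   1.5645     0.5638     0.2114]
  [   0.3805     1.5786     0.5920]
  [   0.9514     0.6131     1.4799]
First solve x = (I − A)⁻¹ d = adj(I−A)·d / det(I−A); in particular x_2 = (0.1350·50 + 0.5600·50 + 0.2100·55) / 0.35475 = 46.30 / 0.35475 ≈ 130.5144.
Intermediate flow from 2 to 2: z_22 = a_22 · x_2 = 0.25 × 46.30 / 0.35475 = 11.575 / 0.35475 ≈ 32.63.

z_22 = 32.63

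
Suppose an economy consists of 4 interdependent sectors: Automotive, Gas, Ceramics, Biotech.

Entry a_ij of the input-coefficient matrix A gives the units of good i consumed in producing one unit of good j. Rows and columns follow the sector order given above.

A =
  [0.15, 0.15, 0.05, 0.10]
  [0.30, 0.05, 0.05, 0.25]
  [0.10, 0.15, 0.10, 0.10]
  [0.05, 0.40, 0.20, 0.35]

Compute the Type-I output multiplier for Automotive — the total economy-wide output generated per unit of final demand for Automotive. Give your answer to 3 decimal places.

I − A =
  [   0.85    -0.15    -0.05    -0.10]
  [  -0.30     0.95    -0.05    -0.25]
  [  -0.10    -0.15     0.90    -0.10]
  [  -0.05    -0.40    -0.20     0.65]
Compute the cofactors C_ij = (−1)^(i+j)·(3×3 minor ij) of I−A; the adjugate is their transpose:
adj(I−A) = Cᵀ =
  [ 0.432375   0.130625   0.059250   0.125875]
  [ 0.189250   0.470250   0.086250   0.223250]
  [ 0.099625   0.130625   0.392000   0.125875]
  [ 0.180375   0.339625   0.178250   0.672125]
det(I−A) = Σ_j (I−A)_1j·C_1j = (0.85)(0.432375) + (-0.15)(0.189250) + (-0.05)(0.099625) + (-0.10)(0.180375) = 0.3161125
(I − A)⁻¹ = adj(I−A) / det(I−A) ≈
  [   1.3678     0.4132     0.1874     0.3982]
  [   0.5987     1.4876     0.2728     0.7062]
  [   0.3152     0.4132     1.2401     0.3982]
  [   0.5706     1.0744     0.5639     2.1262]
The output multiplier for sector j is the column-j sum of the Leontief inverse (I − A)⁻¹ = adj(I−A) / det(I−A).
Column A of adj(I−A): (0.432375, 0.189250, 0.099625, 0.180375); det(I−A) = 0.3161125.
m_A = (0.432375 + 0.189250 + 0.099625 + 0.180375) / 0.3161125 = 0.901625 / 0.3161125 ≈ 2.852.

m_A = 2.852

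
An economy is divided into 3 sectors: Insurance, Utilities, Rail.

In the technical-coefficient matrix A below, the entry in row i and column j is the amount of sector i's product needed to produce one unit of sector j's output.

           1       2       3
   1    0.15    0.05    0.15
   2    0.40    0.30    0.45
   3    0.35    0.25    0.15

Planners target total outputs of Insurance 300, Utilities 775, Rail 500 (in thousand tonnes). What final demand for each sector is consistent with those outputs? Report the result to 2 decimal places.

I − A =
  [   0.85    -0.05    -0.15]
  [  -0.40     0.70    -0.45]
  [  -0.35    -0.25     0.85]
d = (I − A) x:
  d_1 = (+0.85)·300 + (-0.05)·775 + (-0.15)·500 = 141.25
  d_2 = (-0.40)·300 + (+0.70)·775 + (-0.45)·500 = 197.50
  d_3 = (-0.35)·300 + (-0.25)·775 + (+0.85)·500 = 126.25

d_1 = 141.25, d_2 = 197.50, d_3 = 126.25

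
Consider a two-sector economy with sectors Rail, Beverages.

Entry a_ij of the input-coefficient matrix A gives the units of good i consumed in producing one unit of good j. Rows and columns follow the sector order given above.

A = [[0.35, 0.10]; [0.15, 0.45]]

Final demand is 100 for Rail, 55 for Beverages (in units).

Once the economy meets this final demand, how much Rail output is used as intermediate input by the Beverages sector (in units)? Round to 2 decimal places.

I − A =
  [   0.65    -0.10]
  [  -0.15     0.55]
det(I−A) = (0.65)(0.55) − (-0.10)(-0.15) = 0.3425
adj(I−A) = [[0.55, 0.10], [0.15, 0.65]]
(I − A)⁻¹ = adj(I−A) / det(I−A) ≈
  [   1.6058     0.2920]
  [   0.4380     1.8978]
First solve x = (I − A)⁻¹ d = adj(I−A)·d / det(I−A); in particular x_B = (0.15·100 + 0.65·55) / 0.3425 = 50.75 / 0.3425 ≈ 148.1752.
Intermediate flow from R to B: z_RB = a_RB · x_B = 0.10 × 50.75 / 0.3425 = 5.075 / 0.3425 ≈ 14.82.

z_RB = 14.82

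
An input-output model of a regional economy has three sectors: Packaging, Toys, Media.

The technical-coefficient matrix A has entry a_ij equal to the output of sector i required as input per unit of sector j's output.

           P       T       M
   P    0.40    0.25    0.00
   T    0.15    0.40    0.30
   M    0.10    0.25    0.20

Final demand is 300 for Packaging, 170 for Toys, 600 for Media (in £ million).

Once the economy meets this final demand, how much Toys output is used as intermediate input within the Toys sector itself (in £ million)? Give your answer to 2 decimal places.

I − A =
  [   0.60    -0.25     0.00]
  [  -0.15     0.60    -0.30]
  [  -0.10    -0.25     0.80]
Cofactors of I−A, C_ij = (−1)^(i+j)·(minor ij) (rows/columns in the sector order above):
  C_11 = (0.60)(0.80) − (-0.30)(-0.25) = 0.4050
  C_12 = −[(-0.15)(0.80) − (-0.30)(-0.10)] = 0.1500
  C_13 = (-0.15)(-0.25) − (0.60)(-0.10) = 0.0975
  C_21 = −[(-0.25)(0.80) − (0.00)(-0.25)] = 0.2000
  C_22 = (0.60)(0.80) − (0.00)(-0.10) = 0.4800
  C_23 = −[(0.60)(-0.25) − (-0.25)(-0.10)] = 0.1750
  C_31 = (-0.25)(-0.30) − (0.00)(0.60) = 0.0750
  C_32 = −[(0.60)(-0.30) − (0.00)(-0.15)] = 0.1800
  C_33 = (0.60)(0.60) − (-0.25)(-0.15) = 0.3225
det(I−A) = Σ_j (I−A)_1j·C_1j = (0.60)(0.4050) + (-0.25)(0.1500) + (0.00)(0.0975) = 0.2055
adj(I−A) = Cᵀ =
  [ 0.4050   0.2000   0.0750]
  [ 0.1500   0.4800   0.1800]
  [ 0.0975   0.1750   0.3225]
(I − A)⁻¹ = adj(I−A) / det(I−A) ≈
  [   1.9708     0.9732     0.3650]
  [   0.7299     2.3358     0.8759]
  [   0.4745     0.8516     1.5693]
First solve x = (I − A)⁻¹ d = adj(I−A)·d / det(I−A); in particular x_T = (0.1500·300 + 0.4800·170 + 0.1800·600) / 0.2055 = 234.60 / 0.2055 ≈ 1141.6058.
Intermediate flow from T to T: z_TT = a_TT · x_T = 0.40 × 234.60 / 0.2055 = 93.84 / 0.2055 ≈ 456.64.

z_TT = 456.64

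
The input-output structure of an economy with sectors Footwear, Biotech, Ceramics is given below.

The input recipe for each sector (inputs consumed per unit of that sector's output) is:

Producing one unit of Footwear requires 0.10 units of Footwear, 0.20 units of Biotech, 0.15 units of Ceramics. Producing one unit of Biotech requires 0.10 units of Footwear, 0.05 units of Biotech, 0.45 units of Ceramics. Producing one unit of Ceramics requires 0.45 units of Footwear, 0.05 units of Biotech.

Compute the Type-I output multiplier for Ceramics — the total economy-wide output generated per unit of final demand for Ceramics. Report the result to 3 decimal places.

m_C = 1.977

I − A =
  [   0.90    -0.10    -0.45]
  [  -0.20     0.95    -0.05]
  [  -0.15    -0.45     1.00]
Cofactors of I−A, C_ij = (−1)^(i+j)·(minor ij) (rows/columns in the sector order above):
  C_11 = (0.95)(1.00) − (-0.05)(-0.45) = 0.9275
  C_12 = −[(-0.20)(1.00) − (-0.05)(-0.15)] = 0.2075
  C_13 = (-0.20)(-0.45) − (0.95)(-0.15) = 0.2325
  C_21 = −[(-0.10)(1.00) − (-0.45)(-0.45)] = 0.3025
  C_22 = (0.90)(1.00) − (-0.45)(-0.15) = 0.8325
  C_23 = −[(0.90)(-0.45) − (-0.10)(-0.15)] = 0.4200
  C_31 = (-0.10)(-0.05) − (-0.45)(0.95) = 0.4325
  C_32 = −[(0.90)(-0.05) − (-0.45)(-0.20)] = 0.1350
  C_33 = (0.90)(0.95) − (-0.10)(-0.20) = 0.8350
det(I−A) = Σ_j (I−A)_1j·C_1j = (0.90)(0.9275) + (-0.10)(0.2075) + (-0.45)(0.2325) = 0.709375
adj(I−A) = Cᵀ =
  [ 0.9275   0.3025   0.4325]
  [ 0.2075   0.8325   0.1350]
  [ 0.2325   0.4200   0.8350]
(I − A)⁻¹ = adj(I−A) / det(I−A) ≈
  [   1.3075     0.4264     0.6097]
  [   0.2925     1.1736     0.1903]
  [   0.3278     0.5921     1.1771]
The output multiplier for sector j is the column-j sum of the Leontief inverse (I − A)⁻¹ = adj(I−A) / det(I−A).
Column C of adj(I−A): (0.4325, 0.1350, 0.8350); det(I−A) = 0.709375.
m_C = (0.4325 + 0.1350 + 0.8350) / 0.709375 = 1.4025 / 0.709375 ≈ 1.977.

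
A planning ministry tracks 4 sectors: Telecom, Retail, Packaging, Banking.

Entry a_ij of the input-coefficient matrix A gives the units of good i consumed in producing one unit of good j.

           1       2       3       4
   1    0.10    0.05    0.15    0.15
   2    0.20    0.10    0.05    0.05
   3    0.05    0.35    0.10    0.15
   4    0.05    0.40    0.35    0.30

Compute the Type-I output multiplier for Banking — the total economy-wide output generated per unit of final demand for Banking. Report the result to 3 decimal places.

m_4 = 2.736

I − A =
  [   0.90    -0.05    -0.15    -0.15]
  [  -0.20     0.90    -0.05    -0.05]
  [  -0.05    -0.35     0.90    -0.15]
  [  -0.05    -0.40    -0.35     0.70]
Compute the cofactors C_ij = (−1)^(i+j)·(3×3 minor ij) of I−A; the adjugate is their transpose:
adj(I−A) = Cᵀ =
  [ 0.480375   0.147000   0.144375   0.144375]
  [ 0.120750   0.504000   0.078750   0.078750]
  [ 0.099125   0.277000   0.523125   0.153125]
  [ 0.152875   0.437000   0.316875   0.686875]
det(I−A) = Σ_j (I−A)_1j·C_1j = (0.90)(0.480375) + (-0.05)(0.120750) + (-0.15)(0.099125) + (-0.15)(0.152875) = 0.3885
(I − A)⁻¹ = adj(I−A) / det(I−A) ≈
  [   1.2365     0.3784     0.3716     0.3716]
  [   0.3108     1.2973     0.2027     0.2027]
  [   0.2551     0.7130     1.3465     0.3941]
  [   0.3935     1.1248     0.8156     1.7680]
The output multiplier for sector j is the column-j sum of the Leontief inverse (I − A)⁻¹ = adj(I−A) / det(I−A).
Column 4 of adj(I−A): (0.144375, 0.078750, 0.153125, 0.686875); det(I−A) = 0.3885.
m_4 = (0.144375 + 0.078750 + 0.153125 + 0.686875) / 0.3885 = 1.063125 / 0.3885 ≈ 2.736.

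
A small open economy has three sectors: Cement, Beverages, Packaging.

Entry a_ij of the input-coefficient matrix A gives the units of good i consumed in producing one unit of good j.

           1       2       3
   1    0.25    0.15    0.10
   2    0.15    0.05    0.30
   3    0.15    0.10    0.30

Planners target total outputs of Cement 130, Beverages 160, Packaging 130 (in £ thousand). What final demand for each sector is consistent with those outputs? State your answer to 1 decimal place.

I − A =
  [   0.75    -0.15    -0.10]
  [  -0.15     0.95    -0.30]
  [  -0.15    -0.10     0.70]
d = (I − A) x:
  d_1 = (+0.75)·130 + (-0.15)·160 + (-0.10)·130 = 60.5
  d_2 = (-0.15)·130 + (+0.95)·160 + (-0.30)·130 = 93.5
  d_3 = (-0.15)·130 + (-0.10)·160 + (+0.70)·130 = 55.5

d_1 = 60.5, d_2 = 93.5, d_3 = 55.5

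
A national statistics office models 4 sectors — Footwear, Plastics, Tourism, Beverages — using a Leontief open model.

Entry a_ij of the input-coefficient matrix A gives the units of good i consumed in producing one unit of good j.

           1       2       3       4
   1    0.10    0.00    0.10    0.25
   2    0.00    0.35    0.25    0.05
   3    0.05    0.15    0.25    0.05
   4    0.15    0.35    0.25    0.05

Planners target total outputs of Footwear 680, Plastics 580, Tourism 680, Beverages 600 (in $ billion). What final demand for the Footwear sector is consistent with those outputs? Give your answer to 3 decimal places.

I − A =
  [   0.90     0.00    -0.10    -0.25]
  [   0.00     0.65    -0.25    -0.05]
  [  -0.05    -0.15     0.75    -0.05]
  [  -0.15    -0.35    -0.25     0.95]
d = (I − A) x:
  d_1 = (+0.90)·680 + (+0.00)·580 + (-0.10)·680 + (-0.25)·600 = 394.000
  d_2 = (+0.00)·680 + (+0.65)·580 + (-0.25)·680 + (-0.05)·600 = 177.000
  d_3 = (-0.05)·680 + (-0.15)·580 + (+0.75)·680 + (-0.05)·600 = 359.000
  d_4 = (-0.15)·680 + (-0.35)·580 + (-0.25)·680 + (+0.95)·600 = 95.000

d_1 = 394.000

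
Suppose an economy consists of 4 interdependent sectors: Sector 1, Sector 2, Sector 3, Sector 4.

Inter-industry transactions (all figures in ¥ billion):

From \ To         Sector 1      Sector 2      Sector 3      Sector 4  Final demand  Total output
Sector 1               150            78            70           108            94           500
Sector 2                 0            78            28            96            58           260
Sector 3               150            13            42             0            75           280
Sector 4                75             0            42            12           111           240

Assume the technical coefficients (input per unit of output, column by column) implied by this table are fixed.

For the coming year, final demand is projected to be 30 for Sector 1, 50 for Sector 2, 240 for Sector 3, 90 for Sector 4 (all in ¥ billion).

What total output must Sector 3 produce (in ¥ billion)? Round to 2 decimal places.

Technical coefficients a_ij = z_ij / X_j:
  a_11 = 150/500 = 0.30, a_21 = 0/500 = 0.00, a_31 = 150/500 = 0.30, a_41 = 75/500 = 0.15
  a_12 = 78/260 = 0.30, a_22 = 78/260 = 0.30, a_32 = 13/260 = 0.05, a_42 = 0/260 = 0.00
  a_13 = 70/280 = 0.25, a_23 = 28/280 = 0.10, a_33 = 42/280 = 0.15, a_43 = 42/280 = 0.15
  a_14 = 108/240 = 0.45, a_24 = 96/240 = 0.40, a_34 = 0/240 = 0.00, a_44 = 12/240 = 0.05
I − A =
  [   0.70    -0.30    -0.25    -0.45]
  [   0.00     0.70    -0.10    -0.40]
  [  -0.30    -0.05     0.85     0.00]
  [  -0.15     0.00    -0.15     0.95]
Compute the cofactors C_ij = (−1)^(i+j)·(3×3 minor ij) of I−A; the adjugate is their transpose:
adj(I−A) = Cᵀ =
  [ 0.557500   0.257500   0.260000   0.372500]
  [ 0.097500   0.416375   0.116750   0.221500]
  [ 0.202500   0.115375   0.400250   0.144500]
  [ 0.120000   0.058875   0.104250   0.351500]
det(I−A) = Σ_j (I−A)_1j·C_1j = (0.70)(0.557500) + (-0.30)(0.097500) + (-0.25)(0.202500) + (-0.45)(0.120000) = 0.256375
(I − A)⁻¹ = adj(I−A) / det(I−A) ≈
  [   2.1745     1.0044     1.0141     1.4529]
  [   0.3803     1.6241     0.4554     0.8640]
  [   0.7899     0.4500     1.5612     0.5636]
  [   0.4681     0.2296     0.4066     1.3710]
x = (I − A)⁻¹ d = adj(I−A)·d / det(I−A), with det(I−A) = 0.256375:
  x_1 = (0.557500·30 + 0.257500·50 + 0.260000·240 + 0.372500·90) / 0.256375 = 125.525 / 0.256375 ≈ 489.61
  x_2 = (0.097500·30 + 0.416375·50 + 0.116750·240 + 0.221500·90) / 0.256375 = 71.69875 / 0.256375 ≈ 279.66
  x_3 = (0.202500·30 + 0.115375·50 + 0.400250·240 + 0.144500·90) / 0.256375 = 120.90875 / 0.256375 ≈ 471.61
  x_4 = (0.120000·30 + 0.058875·50 + 0.104250·240 + 0.351500·90) / 0.256375 = 63.19875 / 0.256375 ≈ 246.51

x_3 = 471.61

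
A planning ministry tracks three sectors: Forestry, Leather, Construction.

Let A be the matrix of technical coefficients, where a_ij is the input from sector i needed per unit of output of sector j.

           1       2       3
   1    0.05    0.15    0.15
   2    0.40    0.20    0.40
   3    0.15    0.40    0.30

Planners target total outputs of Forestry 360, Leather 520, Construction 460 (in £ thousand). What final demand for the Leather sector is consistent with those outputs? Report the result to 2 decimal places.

d_2 = 88.00

I − A =
  [   0.95    -0.15    -0.15]
  [  -0.40     0.80    -0.40]
  [  -0.15    -0.40     0.70]
d = (I − A) x:
  d_1 = (+0.95)·360 + (-0.15)·520 + (-0.15)·460 = 195.00
  d_2 = (-0.40)·360 + (+0.80)·520 + (-0.40)·460 = 88.00
  d_3 = (-0.15)·360 + (-0.40)·520 + (+0.70)·460 = 60.00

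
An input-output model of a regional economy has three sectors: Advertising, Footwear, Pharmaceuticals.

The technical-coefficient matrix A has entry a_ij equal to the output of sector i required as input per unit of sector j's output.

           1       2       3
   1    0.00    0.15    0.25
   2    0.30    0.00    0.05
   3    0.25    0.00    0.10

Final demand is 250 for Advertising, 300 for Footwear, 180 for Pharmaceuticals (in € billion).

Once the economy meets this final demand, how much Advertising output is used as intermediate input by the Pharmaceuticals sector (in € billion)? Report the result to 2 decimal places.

I − A =
  [   1.00    -0.15    -0.25]
  [  -0.30     1.00    -0.05]
  [  -0.25     0.00     0.90]
Cofactors of I−A, C_ij = (−1)^(i+j)·(minor ij) (rows/columns in the sector order above):
  C_11 = (1.00)(0.90) − (-0.05)(0.00) = 0.9000
  C_12 = −[(-0.30)(0.90) − (-0.05)(-0.25)] = 0.2825
  C_13 = (-0.30)(0.00) − (1.00)(-0.25) = 0.2500
  C_21 = −[(-0.15)(0.90) − (-0.25)(0.00)] = 0.1350
  C_22 = (1.00)(0.90) − (-0.25)(-0.25) = 0.8375
  C_23 = −[(1.00)(0.00) − (-0.15)(-0.25)] = 0.0375
  C_31 = (-0.15)(-0.05) − (-0.25)(1.00) = 0.2575
  C_32 = −[(1.00)(-0.05) − (-0.25)(-0.30)] = 0.1250
  C_33 = (1.00)(1.00) − (-0.15)(-0.30) = 0.9550
det(I−A) = Σ_j (I−A)_1j·C_1j = (1.00)(0.9000) + (-0.15)(0.2825) + (-0.25)(0.2500) = 0.795125
adj(I−A) = Cᵀ =
  [ 0.9000   0.1350   0.2575]
  [ 0.2825   0.8375   0.1250]
  [ 0.2500   0.0375   0.9550]
(I − A)⁻¹ = adj(I−A) / det(I−A) ≈
  [   1.1319     0.1698     0.3238]
  [   0.3553     1.0533     0.1572]
  [   0.3144     0.0472     1.2011]
First solve x = (I − A)⁻¹ d = adj(I−A)·d / det(I−A); in particular x_3 = (0.2500·250 + 0.0375·300 + 0.9550·180) / 0.795125 = 245.65 / 0.795125 ≈ 308.9451.
Intermediate flow from 1 to 3: z_13 = a_13 · x_3 = 0.25 × 245.65 / 0.795125 = 61.4125 / 0.795125 ≈ 77.24.

z_13 = 77.24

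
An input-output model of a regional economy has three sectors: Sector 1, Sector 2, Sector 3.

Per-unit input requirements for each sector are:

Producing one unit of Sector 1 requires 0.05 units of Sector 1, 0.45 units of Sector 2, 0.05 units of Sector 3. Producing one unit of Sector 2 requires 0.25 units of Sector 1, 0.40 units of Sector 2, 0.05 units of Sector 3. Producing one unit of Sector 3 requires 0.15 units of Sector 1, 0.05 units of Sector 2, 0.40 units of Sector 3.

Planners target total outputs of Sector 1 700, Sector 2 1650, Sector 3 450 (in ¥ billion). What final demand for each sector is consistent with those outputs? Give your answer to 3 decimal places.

d_1 = 185.000, d_2 = 652.500, d_3 = 152.500

I − A =
  [   0.95    -0.25    -0.15]
  [  -0.45     0.60    -0.05]
  [  -0.05    -0.05     0.60]
d = (I − A) x:
  d_1 = (+0.95)·700 + (-0.25)·1650 + (-0.15)·450 = 185.000
  d_2 = (-0.45)·700 + (+0.60)·1650 + (-0.05)·450 = 652.500
  d_3 = (-0.05)·700 + (-0.05)·1650 + (+0.60)·450 = 152.500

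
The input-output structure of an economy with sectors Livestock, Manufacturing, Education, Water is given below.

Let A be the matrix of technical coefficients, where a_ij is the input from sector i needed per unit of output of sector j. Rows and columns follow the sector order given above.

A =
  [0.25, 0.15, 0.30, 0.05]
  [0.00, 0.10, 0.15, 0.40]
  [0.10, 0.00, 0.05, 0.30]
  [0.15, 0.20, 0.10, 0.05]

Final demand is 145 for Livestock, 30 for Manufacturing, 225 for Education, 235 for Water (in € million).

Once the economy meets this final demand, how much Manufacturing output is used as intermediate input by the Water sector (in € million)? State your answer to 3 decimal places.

I − A =
  [   0.75    -0.15    -0.30    -0.05]
  [   0.00     0.90    -0.15    -0.40]
  [  -0.10     0.00     0.95    -0.30]
  [  -0.15    -0.20    -0.10     0.95]
Compute the cofactors C_ij = (−1)^(i+j)·(3×3 minor ij) of I−A; the adjugate is their transpose:
adj(I−A) = Cᵀ =
  [ 0.700250   0.158375   0.265875   0.187500]
  [ 0.082000   0.604750   0.153750   0.307500]
  [ 0.118000   0.067000   0.565500   0.213000]
  [ 0.140250   0.159375   0.133875   0.612000]
det(I−A) = Σ_j (I−A)_1j·C_1j = (0.75)(0.700250) + (-0.15)(0.082000) + (-0.30)(0.118000) + (-0.05)(0.140250) = 0.470475
(I − A)⁻¹ = adj(I−A) / det(I−A) ≈
  [   1.4884     0.3366     0.5651     0.3985]
  [   0.1743     1.2854     0.3268     0.6536]
  [   0.2508     0.1424     1.2020     0.4527]
  [   0.2981     0.3388     0.2846     1.3008]
First solve x = (I − A)⁻¹ d = adj(I−A)·d / det(I−A); in particular x_4 = (0.140250·145 + 0.159375·30 + 0.133875·225 + 0.612000·235) / 0.470475 = 199.059375 / 0.470475 ≈ 423.10298.
Intermediate flow from 2 to 4: z_24 = a_24 · x_4 = 0.40 × 199.059375 / 0.470475 = 79.62375 / 0.470475 ≈ 169.241.

z_24 = 169.241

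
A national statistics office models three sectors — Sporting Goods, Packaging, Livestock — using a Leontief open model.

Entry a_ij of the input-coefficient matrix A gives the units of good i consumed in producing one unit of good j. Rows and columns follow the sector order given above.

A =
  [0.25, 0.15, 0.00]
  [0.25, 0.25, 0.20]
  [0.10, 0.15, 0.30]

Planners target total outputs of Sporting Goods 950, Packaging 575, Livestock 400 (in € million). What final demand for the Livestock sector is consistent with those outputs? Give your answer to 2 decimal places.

d_L = 98.75

I − A =
  [   0.75    -0.15     0.00]
  [  -0.25     0.75    -0.20]
  [  -0.10    -0.15     0.70]
d = (I − A) x:
  d_S = (+0.75)·950 + (-0.15)·575 + (+0.00)·400 = 626.25
  d_P = (-0.25)·950 + (+0.75)·575 + (-0.20)·400 = 113.75
  d_L = (-0.10)·950 + (-0.15)·575 + (+0.70)·400 = 98.75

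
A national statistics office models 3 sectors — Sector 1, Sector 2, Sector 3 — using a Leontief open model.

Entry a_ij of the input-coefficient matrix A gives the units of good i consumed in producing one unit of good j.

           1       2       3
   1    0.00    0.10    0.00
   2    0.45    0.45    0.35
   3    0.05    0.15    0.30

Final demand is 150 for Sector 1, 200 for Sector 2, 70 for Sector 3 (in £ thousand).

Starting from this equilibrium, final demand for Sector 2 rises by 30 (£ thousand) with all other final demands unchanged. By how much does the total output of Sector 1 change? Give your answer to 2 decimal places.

Δx_1 = 7.02

I − A =
  [   1.00    -0.10     0.00]
  [  -0.45     0.55    -0.35]
  [  -0.05    -0.15     0.70]
Cofactors of I−A, C_ij = (−1)^(i+j)·(minor ij) (rows/columns in the sector order above):
  C_11 = (0.55)(0.70) − (-0.35)(-0.15) = 0.3325
  C_12 = −[(-0.45)(0.70) − (-0.35)(-0.05)] = 0.3325
  C_13 = (-0.45)(-0.15) − (0.55)(-0.05) = 0.0950
  C_21 = −[(-0.10)(0.70) − (0.00)(-0.15)] = 0.0700
  C_22 = (1.00)(0.70) − (0.00)(-0.05) = 0.7000
  C_23 = −[(1.00)(-0.15) − (-0.10)(-0.05)] = 0.1550
  C_31 = (-0.10)(-0.35) − (0.00)(0.55) = 0.0350
  C_32 = −[(1.00)(-0.35) − (0.00)(-0.45)] = 0.3500
  C_33 = (1.00)(0.55) − (-0.10)(-0.45) = 0.5050
det(I−A) = Σ_j (I−A)_1j·C_1j = (1.00)(0.3325) + (-0.10)(0.3325) + (0.00)(0.0950) = 0.29925
adj(I−A) = Cᵀ =
  [ 0.3325   0.0700   0.0350]
  [ 0.3325   0.7000   0.3500]
  [ 0.0950   0.1550   0.5050]
(I − A)⁻¹ = adj(I−A) / det(I−A) ≈
  [   1.1111     0.2339     0.1170]
  [   1.1111     2.3392     1.1696]
  [   0.3175     0.5180     1.6876]
Δx = (I − A)⁻¹ Δd with Δd having +30 in the Sector 2 component and 0 elsewhere.
So Δx_1 = L_12 · (+30), where L_12 = adj(I−A)_12 / det(I−A) = 0.0700 / 0.29925.
Δx_1 = 0.0700 × (+30) / 0.29925 = 2.10 / 0.29925 ≈ 7.02.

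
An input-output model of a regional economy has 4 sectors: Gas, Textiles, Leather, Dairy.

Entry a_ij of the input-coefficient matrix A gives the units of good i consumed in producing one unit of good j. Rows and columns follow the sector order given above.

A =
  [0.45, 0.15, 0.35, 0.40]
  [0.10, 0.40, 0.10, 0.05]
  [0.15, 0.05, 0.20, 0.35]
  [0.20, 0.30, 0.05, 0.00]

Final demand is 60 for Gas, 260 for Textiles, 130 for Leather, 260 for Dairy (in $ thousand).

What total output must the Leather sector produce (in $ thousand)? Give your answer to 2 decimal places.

x_3 = 917.88

I − A =
  [   0.55    -0.15    -0.35    -0.40]
  [  -0.10     0.60    -0.10    -0.05]
  [  -0.15    -0.05     0.80    -0.35]
  [  -0.20    -0.30    -0.05     1.00]
Compute the cofactors C_ij = (−1)^(i+j)·(3×3 minor ij) of I−A; the adjugate is their transpose:
adj(I−A) = Cᵀ =
  [ 0.441875   0.268625   0.244125   0.275625]
  [ 0.108625   0.286375   0.088875   0.088875]
  [ 0.145750   0.132250   0.245250   0.150750]
  [ 0.128250   0.146250   0.087750   0.213750]
det(I−A) = Σ_j (I−A)_1j·C_1j = (0.55)(0.441875) + (-0.15)(0.108625) + (-0.35)(0.145750) + (-0.40)(0.128250) = 0.124425
(I − A)⁻¹ = adj(I−A) / det(I−A) ≈
  [   3.5513     2.1589     1.9620     2.2152]
  [   0.8730     2.3016     0.7143     0.7143]
  [   1.1714     1.0629     1.9711     1.2116]
  [   1.0307     1.1754     0.7052     1.7179]
x = (I − A)⁻¹ d = adj(I−A)·d / det(I−A), with det(I−A) = 0.124425:
  x_1 = (0.441875·60 + 0.268625·260 + 0.244125·130 + 0.275625·260) / 0.124425 = 199.75375 / 0.124425 ≈ 1605.41
  x_2 = (0.108625·60 + 0.286375·260 + 0.088875·130 + 0.088875·260) / 0.124425 = 115.63625 / 0.124425 ≈ 929.37
  x_3 = (0.145750·60 + 0.132250·260 + 0.245250·130 + 0.150750·260) / 0.124425 = 114.2075 / 0.124425 ≈ 917.88
  x_4 = (0.128250·60 + 0.146250·260 + 0.087750·130 + 0.213750·260) / 0.124425 = 112.7025 / 0.124425 ≈ 905.79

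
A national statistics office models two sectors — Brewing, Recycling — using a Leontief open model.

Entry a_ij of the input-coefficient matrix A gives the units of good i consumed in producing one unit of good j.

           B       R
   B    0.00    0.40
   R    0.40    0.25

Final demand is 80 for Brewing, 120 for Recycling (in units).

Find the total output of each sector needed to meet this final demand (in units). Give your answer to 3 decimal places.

x_B = 183.051, x_R = 257.627

I − A =
  [   1.00    -0.40]
  [  -0.40     0.75]
det(I−A) = (1.00)(0.75) − (-0.40)(-0.40) = 0.5900
adj(I−A) = [[0.75, 0.40], [0.40, 1.00]]
(I − A)⁻¹ = adj(I−A) / det(I−A) ≈
  [   1.2712     0.6780]
  [   0.6780     1.6949]
x = (I − A)⁻¹ d = adj(I−A)·d / det(I−A), with det(I−A) = 0.5900:
  x_B = (0.75·80 + 0.40·120) / 0.5900 = 108.00 / 0.5900 ≈ 183.051
  x_R = (0.40·80 + 1.00·120) / 0.5900 = 152.00 / 0.5900 ≈ 257.627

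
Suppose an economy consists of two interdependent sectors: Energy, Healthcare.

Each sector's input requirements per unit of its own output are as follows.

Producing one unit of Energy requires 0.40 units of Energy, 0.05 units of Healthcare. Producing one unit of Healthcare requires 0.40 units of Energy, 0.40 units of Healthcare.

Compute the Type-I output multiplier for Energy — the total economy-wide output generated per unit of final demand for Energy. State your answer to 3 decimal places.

m_E = 1.912

I − A =
  [   0.60    -0.40]
  [  -0.05     0.60]
det(I−A) = (0.60)(0.60) − (-0.40)(-0.05) = 0.3400
adj(I−A) = [[0.60, 0.40], [0.05, 0.60]]
(I − A)⁻¹ = adj(I−A) / det(I−A) ≈
  [   1.7647     1.1765]
  [   0.1471     1.7647]
The output multiplier for sector j is the column-j sum of the Leontief inverse (I − A)⁻¹ = adj(I−A) / det(I−A).
Column E of adj(I−A): (0.60, 0.05); det(I−A) = 0.3400.
m_E = (0.60 + 0.05) / 0.3400 = 0.65 / 0.3400 ≈ 1.912.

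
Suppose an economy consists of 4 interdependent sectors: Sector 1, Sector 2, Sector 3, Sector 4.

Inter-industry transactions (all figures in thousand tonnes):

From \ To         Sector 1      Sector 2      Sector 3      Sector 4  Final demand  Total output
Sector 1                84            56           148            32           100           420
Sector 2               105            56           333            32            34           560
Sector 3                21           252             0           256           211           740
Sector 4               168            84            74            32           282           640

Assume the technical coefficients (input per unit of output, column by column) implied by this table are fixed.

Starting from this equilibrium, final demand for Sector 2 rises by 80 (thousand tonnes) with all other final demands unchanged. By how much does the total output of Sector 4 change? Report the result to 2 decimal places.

Δx_4 = 51.68

Technical coefficients a_ij = z_ij / X_j:
  a_11 = 84/420 = 0.20, a_21 = 105/420 = 0.25, a_31 = 21/420 = 0.05, a_41 = 168/420 = 0.40
  a_12 = 56/560 = 0.10, a_22 = 56/560 = 0.10, a_32 = 252/560 = 0.45, a_42 = 84/560 = 0.15
  a_13 = 148/740 = 0.20, a_23 = 333/740 = 0.45, a_33 = 0/740 = 0.00, a_43 = 74/740 = 0.10
  a_14 = 32/640 = 0.05, a_24 = 32/640 = 0.05, a_34 = 256/640 = 0.40, a_44 = 32/640 = 0.05
I − A =
  [   0.80    -0.10    -0.20    -0.05]
  [  -0.25     0.90    -0.45    -0.05]
  [  -0.05    -0.45     1.00    -0.40]
  [  -0.40    -0.15    -0.10     0.95]
Compute the cofactors C_ij = (−1)^(i+j)·(3×3 minor ij) of I−A; the adjugate is their transpose:
adj(I−A) = Cᵀ =
  [ 0.589875   0.198250   0.220625   0.134375]
  [ 0.341125   0.666250   0.389750   0.217125]
  [ 0.317250   0.402125   0.632375   0.304125]
  [ 0.335625   0.231000   0.221000   0.499250]
det(I−A) = Σ_j (I−A)_1j·C_1j = (0.80)(0.589875) + (-0.10)(0.341125) + (-0.20)(0.317250) + (-0.05)(0.335625) = 0.35755625
(I − A)⁻¹ = adj(I−A) / det(I−A) ≈
  [   1.6497     0.5545     0.6170     0.3758]
  [   0.9540     1.8633     1.0900     0.6072]
  [   0.8873     1.1246     1.7686     0.8506]
  [   0.9387     0.6461     0.6181     1.3963]
Δx = (I − A)⁻¹ Δd with Δd having +80 in the Sector 2 component and 0 elsewhere.
So Δx_4 = L_42 · (+80), where L_42 = adj(I−A)_42 / det(I−A) = 0.231000 / 0.35755625.
Δx_4 = 0.231000 × (+80) / 0.35755625 = 18.48 / 0.35755625 ≈ 51.68.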